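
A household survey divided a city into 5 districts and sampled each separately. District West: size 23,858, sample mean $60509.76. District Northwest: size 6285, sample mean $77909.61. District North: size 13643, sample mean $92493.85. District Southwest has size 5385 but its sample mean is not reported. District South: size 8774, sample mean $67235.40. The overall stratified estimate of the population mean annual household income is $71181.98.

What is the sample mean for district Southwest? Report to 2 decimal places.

63049.04

Σ Nₕx̄ₕ = N·μ, so 5385·x̄_Southwest = 57945·71181.98 − (23858·60509.76 + 6285·77909.61 + 13643·92493.85 + 8774·67235.40).
= 4124639831.1 − 3785120748.08 = 339519083.02.
x̄_Southwest = 339519083.02 / 5385 = 63049.0405... → 63049.04.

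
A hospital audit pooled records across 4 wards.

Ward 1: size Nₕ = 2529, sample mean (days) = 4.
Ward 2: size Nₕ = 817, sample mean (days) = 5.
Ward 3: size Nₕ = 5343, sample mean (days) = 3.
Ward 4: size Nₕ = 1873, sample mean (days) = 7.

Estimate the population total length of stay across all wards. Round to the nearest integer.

43341

Estimate total by summing Nₕ·x̄ₕ over strata.
2529·4 + 817·5 + 5343·3 + 1873·7 = 10116 + 4085 + 16029 + 13111 = 43341.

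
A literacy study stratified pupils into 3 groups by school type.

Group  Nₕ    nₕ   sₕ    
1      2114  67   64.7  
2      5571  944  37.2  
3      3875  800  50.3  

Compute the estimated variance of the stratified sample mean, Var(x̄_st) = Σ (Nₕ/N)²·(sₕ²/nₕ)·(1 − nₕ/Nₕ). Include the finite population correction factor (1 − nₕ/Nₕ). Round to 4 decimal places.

N = 11560. Term for each stratum: Wₕ²sₕ²/nₕ·(1−nₕ/Nₕ).
Var(x̄_st) = 2.0232098 + 0.2827684 + 0.2819987 = 2.5879769 → 2.5880.

2.5880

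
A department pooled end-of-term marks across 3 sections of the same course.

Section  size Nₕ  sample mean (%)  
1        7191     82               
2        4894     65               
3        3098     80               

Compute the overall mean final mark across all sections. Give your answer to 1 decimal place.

N = 15183; weights Wₕ = Nₕ/N = (0.4736, 0.3223, 0.2040).
x̄_st = Σ Wₕ·x̄ₕ = 0.4736·82 + 0.3223·65 + 0.2040·80 ≈ 76.112...
→ 76.1.

76.1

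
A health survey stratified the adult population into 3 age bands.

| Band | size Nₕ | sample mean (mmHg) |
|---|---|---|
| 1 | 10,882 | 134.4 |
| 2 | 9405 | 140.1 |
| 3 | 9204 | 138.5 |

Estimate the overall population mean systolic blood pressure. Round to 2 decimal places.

x̄_st = (Σ Nₕx̄ₕ) / (Σ Nₕ) = (10882·134.4 + 9405·140.1 + 9204·138.5) / 29491
= 4054935.3 / 29491 = 137.4974... → 137.50.

137.50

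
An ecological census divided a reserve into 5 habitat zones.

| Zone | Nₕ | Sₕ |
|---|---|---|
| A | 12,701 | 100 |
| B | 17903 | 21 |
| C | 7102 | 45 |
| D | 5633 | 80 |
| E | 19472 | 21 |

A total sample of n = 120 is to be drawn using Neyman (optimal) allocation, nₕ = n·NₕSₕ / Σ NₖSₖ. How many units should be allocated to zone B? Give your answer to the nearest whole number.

16

Σ NₕSₕ = 12701·100 + 17903·21 + 7102·45 + 5633·80 + 19472·21 = 2825205.
Share for B: 375963/2825205 = 0.13307.
n_B = 120 × 0.13307 = 15.969... → 16.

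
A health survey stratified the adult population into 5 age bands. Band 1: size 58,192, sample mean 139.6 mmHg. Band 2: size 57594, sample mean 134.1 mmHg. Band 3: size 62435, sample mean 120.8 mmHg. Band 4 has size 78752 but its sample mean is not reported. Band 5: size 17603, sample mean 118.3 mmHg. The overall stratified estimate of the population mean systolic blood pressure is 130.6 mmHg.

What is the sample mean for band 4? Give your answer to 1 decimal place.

131.9

N = 58192 + 57594 + 62435 + 78752 + 17603 = 274576.
Overall total = μ·N = 130.6·274576 = 35859625.6.
Subtract the known strata: 58192·139.6 + 57594·134.1 + 62435·120.8 + 17603·118.3 = 25471541.5.
Remaining total for band 4: 35859625.6 − 25471541.5 = 10388084.1.
Divide by its size: 10388084.1 / 78752 = 131.909... → 131.9.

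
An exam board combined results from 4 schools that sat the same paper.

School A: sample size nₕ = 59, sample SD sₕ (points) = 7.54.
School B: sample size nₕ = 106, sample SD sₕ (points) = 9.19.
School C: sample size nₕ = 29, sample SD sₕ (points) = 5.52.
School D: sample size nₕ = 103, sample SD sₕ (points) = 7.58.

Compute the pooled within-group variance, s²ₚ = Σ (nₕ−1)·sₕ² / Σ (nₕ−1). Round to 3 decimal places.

64.433

A: (59−1)·7.54² = 58·56.8516 = 3297.3928
B: (106−1)·9.19² = 105·84.4561 = 8867.8905
C: (29−1)·5.52² = 28·30.4704 = 853.1712
D: (103−1)·7.58² = 102·57.4564 = 5860.5528
Numerator = 18879.0073; denominator = Σ(nₕ−1) = 293.
s²ₚ = 18879.0073/293 = 64.43347... → 64.433.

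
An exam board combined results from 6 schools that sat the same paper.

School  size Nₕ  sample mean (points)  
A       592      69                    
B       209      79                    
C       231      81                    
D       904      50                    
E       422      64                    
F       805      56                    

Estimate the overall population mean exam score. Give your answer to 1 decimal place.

61.1

x̄_st = (Σ Nₕx̄ₕ) / (Σ Nₕ) = (592·69 + 209·79 + 231·81 + 904·50 + 422·64 + 805·56) / 3163
= 193358 / 3163 = 61.131... → 61.1.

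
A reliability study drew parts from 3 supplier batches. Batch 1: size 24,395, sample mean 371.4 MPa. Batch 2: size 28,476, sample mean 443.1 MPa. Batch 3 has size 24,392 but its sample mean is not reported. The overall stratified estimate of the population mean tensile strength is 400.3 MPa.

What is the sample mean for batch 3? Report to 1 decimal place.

379.2

Σ Nₕx̄ₕ = N·μ, so 24392·x̄_3 = 77263·400.3 − (24395·371.4 + 28476·443.1).
= 30928378.9 − 21678018.6 = 9250360.3.
x̄_3 = 9250360.3 / 24392 = 379.237... → 379.2.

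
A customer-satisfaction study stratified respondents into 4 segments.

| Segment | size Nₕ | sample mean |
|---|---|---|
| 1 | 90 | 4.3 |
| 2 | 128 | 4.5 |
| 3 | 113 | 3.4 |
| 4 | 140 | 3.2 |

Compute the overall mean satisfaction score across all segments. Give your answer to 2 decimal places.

3.81

N = 471; weights Wₕ = Nₕ/N = (0.1911, 0.2718, 0.2399, 0.2972).
x̄_st = Σ Wₕ·x̄ₕ = 0.1911·4.3 + 0.2718·4.5 + 0.2399·3.4 + 0.2972·3.2 ≈ 3.8115...
→ 3.81.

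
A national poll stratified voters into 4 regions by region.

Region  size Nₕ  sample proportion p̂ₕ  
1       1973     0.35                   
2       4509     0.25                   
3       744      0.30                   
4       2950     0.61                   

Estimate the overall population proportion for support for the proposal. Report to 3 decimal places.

0.377

N = 1973 + 4509 + 744 + 2950 = 10176.
Overall proportion = Σ (Nₕ/N)·p̂ₕ.
Σ Nₕp̂ₕ = 690.55 + 1127.25 + 223.2 + 1799.5 = 3840.5.
3840.5 / 10176 = 0.37741... → 0.377.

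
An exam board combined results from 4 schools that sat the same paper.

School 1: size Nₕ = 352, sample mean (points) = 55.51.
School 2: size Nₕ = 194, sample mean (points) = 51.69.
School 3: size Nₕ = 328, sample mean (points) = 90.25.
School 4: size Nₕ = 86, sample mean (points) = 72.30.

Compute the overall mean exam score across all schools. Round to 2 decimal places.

68.11

N = 352 + 194 + 328 + 86 = 960.
Weight each subgroup mean by Nₕ/N and sum.
Σ Nₕx̄ₕ = 352·55.51 + 194·51.69 + 328·90.25 + 86·72.30 = 19539.52 + 10027.86 + 29602 + 6217.8 = 65387.18.
Divide by N: 65387.18 / 960 = 68.1116... → 68.11.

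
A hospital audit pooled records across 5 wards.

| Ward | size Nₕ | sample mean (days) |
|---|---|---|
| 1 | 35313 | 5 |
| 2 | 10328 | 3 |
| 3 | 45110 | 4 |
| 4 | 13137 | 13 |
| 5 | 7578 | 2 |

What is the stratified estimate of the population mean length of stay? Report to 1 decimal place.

N = 111466; weights Wₕ = Nₕ/N = (0.3168, 0.0927, 0.4047, 0.1179, 0.0680).
x̄_st = Σ Wₕ·x̄ₕ = 0.3168·5 + 0.0927·3 + 0.4047·4 + 0.1179·13 + 0.0680·2 ≈ 5.149...
→ 5.1.

5.1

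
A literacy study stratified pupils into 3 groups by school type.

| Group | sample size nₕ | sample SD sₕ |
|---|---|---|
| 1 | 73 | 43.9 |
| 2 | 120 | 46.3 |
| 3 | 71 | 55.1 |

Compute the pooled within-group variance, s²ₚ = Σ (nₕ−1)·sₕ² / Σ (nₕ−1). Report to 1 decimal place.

1: (73−1)·43.9² = 72·1927.21 = 138759.12
2: (120−1)·46.3² = 119·2143.69 = 255099.11
3: (71−1)·55.1² = 70·3036.01 = 212520.7
Numerator = 606378.93; denominator = Σ(nₕ−1) = 261.
s²ₚ = 606378.93/261 = 2323.291... → 2323.3.

2323.3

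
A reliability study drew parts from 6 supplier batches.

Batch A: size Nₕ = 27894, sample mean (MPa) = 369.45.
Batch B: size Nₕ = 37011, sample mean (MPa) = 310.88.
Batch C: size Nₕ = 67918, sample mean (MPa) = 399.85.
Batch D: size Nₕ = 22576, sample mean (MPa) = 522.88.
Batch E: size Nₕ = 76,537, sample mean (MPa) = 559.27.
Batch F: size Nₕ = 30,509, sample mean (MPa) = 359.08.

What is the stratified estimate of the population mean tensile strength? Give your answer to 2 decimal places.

436.41

N = 262445; weights Wₕ = Nₕ/N = (0.1063, 0.1410, 0.2588, 0.0860, 0.2916, 0.1162).
x̄_st = Σ Wₕ·x̄ₕ = 0.1063·369.45 + 0.1410·310.88 + 0.2588·399.85 + 0.0860·522.88 + 0.2916·559.27 + 0.1162·359.08 ≈ 436.4076...
→ 436.41.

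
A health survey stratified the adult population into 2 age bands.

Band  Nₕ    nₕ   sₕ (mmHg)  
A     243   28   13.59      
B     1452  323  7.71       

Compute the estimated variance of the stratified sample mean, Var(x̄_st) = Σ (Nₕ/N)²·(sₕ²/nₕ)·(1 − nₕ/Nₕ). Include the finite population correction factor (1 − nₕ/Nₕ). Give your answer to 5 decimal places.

0.22496

N = 1695; Wₕ = Nₕ/N.
band A: (243/1695)²·13.59²/28·(1 − 28/243) = 0.11994612
band B: (1452/1695)²·7.71²/323·(1 − 323/1452) = 0.10500921
Sum = 0.22495533 → 0.22496.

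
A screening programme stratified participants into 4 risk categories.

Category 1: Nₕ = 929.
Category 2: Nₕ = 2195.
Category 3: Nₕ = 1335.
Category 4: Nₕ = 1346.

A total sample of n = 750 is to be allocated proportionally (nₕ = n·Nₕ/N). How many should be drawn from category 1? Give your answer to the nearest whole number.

N = 929 + 2195 + 1335 + 1346 = 5805.
n_1 = 750·929/5805 = 120.026... → 120.

120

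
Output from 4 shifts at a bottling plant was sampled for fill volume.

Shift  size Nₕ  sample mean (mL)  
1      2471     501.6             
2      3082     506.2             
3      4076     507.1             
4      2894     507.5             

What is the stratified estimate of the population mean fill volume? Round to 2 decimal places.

x̄_st = (Σ Nₕx̄ₕ) / (Σ Nₕ) = (2471·501.6 + 3082·506.2 + 4076·507.1 + 2894·507.5) / 12523
= 6335206.6 / 12523 = 505.8857... → 505.89.

505.89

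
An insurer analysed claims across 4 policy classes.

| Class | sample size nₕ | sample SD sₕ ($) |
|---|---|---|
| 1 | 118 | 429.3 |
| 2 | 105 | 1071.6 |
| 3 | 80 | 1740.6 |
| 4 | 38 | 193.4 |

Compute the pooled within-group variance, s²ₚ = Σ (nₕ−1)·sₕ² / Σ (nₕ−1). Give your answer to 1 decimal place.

1132694.9

1: (118−1)·429.3² = 117·184298.49 = 21562923.33
2: (105−1)·1071.6² = 104·1148326.56 = 119425962.24
3: (80−1)·1740.6² = 79·3029688.36 = 239345380.44
4: (38−1)·193.4² = 37·37403.56 = 1383931.72
Numerator = 381718197.73; denominator = Σ(nₕ−1) = 337.
s²ₚ = 381718197.73/337 = 1132694.949... → 1132694.9.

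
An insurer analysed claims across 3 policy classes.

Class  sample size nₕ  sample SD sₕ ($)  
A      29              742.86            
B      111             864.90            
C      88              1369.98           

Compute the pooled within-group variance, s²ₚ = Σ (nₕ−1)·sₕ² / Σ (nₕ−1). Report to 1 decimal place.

1160101.3

Degrees of freedom: 28 + 110 + 87 = 225.
Σ(nₕ−1)sₕ² = 28·551840.9796 + 110·748052.01 + 87·1876845.2004 = 261022800.9636.
s²ₚ = 261022800.9636 / 225 = 1160101.338... → 1160101.3.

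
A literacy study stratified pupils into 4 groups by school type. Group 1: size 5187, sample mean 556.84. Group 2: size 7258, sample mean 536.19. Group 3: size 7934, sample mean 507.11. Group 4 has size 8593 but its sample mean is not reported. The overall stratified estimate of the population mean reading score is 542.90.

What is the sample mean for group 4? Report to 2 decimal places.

N = 5187 + 7258 + 7934 + 8593 = 28972.
Overall total = μ·N = 542.90·28972 = 15728898.8.
Subtract the known strata: 5187·556.84 + 7258·536.19 + 7934·507.11 = 10803406.84.
Remaining total for group 4: 15728898.8 − 10803406.84 = 4925491.96.
Divide by its size: 4925491.96 / 8593 = 573.1982... → 573.20.

573.20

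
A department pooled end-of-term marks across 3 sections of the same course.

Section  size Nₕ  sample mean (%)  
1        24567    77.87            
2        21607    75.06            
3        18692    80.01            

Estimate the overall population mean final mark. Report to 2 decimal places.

77.55

x̄_st = (Σ Nₕx̄ₕ) / (Σ Nₕ) = (24567·77.87 + 21607·75.06 + 18692·80.01) / 64866
= 5030400.63 / 64866 = 77.5507... → 77.55.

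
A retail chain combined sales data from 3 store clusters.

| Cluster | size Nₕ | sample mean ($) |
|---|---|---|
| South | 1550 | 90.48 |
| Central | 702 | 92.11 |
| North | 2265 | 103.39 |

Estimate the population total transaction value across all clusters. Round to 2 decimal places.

Population total = Σ Nₕ·x̄ₕ (each stratum's size times its mean).
1550·90.48 + 702·92.11 + 2265·103.39 = 140244 + 64661.22 + 234178.35 = 439083.57.

439083.57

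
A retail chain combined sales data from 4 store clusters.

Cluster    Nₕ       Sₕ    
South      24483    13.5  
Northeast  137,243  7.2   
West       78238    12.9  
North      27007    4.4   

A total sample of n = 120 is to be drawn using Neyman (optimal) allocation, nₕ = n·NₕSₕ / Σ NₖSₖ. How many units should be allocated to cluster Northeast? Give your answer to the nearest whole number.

Σ NₕSₕ = 24483·13.5 + 137243·7.2 + 78238·12.9 + 27007·4.4 = 2446771.1.
Share for Northeast: 988149.6/2446771.1 = 0.40386.
n_Northeast = 120 × 0.40386 = 48.463... → 48.

48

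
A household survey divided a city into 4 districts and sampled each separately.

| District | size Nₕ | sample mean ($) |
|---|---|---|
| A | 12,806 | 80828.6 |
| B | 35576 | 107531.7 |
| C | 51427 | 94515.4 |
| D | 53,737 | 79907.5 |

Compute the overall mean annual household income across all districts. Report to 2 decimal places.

x̄_st = (Σ Nₕx̄ₕ) / (Σ Nₕ) = (12806·80828.6 + 35576·107531.7 + 51427·94515.4 + 53737·79907.5) / 153546
= 14015271614.1 / 153546 = 91277.3476... → 91277.35.

91277.35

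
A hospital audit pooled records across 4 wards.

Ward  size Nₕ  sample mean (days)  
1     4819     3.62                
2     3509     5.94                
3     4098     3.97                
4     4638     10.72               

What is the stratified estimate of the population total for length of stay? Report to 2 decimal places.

1: 4819·3.62 = 17444.78
2: 3509·5.94 = 20843.46
3: 4098·3.97 = 16269.06
4: 4638·10.72 = 49719.36
τ̂ = Σ Nₕx̄ₕ = 104276.66.

104276.66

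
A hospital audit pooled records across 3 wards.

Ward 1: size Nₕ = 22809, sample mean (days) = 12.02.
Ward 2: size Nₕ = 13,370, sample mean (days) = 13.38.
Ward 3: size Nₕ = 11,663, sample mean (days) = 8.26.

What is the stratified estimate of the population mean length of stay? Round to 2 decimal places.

11.48

N = 47842; weights Wₕ = Nₕ/N = (0.4768, 0.2795, 0.2438).
x̄_st = Σ Wₕ·x̄ₕ = 0.4768·12.02 + 0.2795·13.38 + 0.2438·8.26 ≈ 11.4834...
→ 11.48.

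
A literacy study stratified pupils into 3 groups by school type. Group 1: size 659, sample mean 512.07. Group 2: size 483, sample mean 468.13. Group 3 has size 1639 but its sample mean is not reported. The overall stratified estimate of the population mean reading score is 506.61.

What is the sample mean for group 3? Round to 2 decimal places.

N = 659 + 483 + 1639 = 2781.
Overall total = μ·N = 506.61·2781 = 1408882.41.
Subtract the known strata: 659·512.07 + 483·468.13 = 563560.92.
Remaining total for group 3: 1408882.41 − 563560.92 = 845321.49.
Divide by its size: 845321.49 / 1639 = 515.7544... → 515.75.

515.75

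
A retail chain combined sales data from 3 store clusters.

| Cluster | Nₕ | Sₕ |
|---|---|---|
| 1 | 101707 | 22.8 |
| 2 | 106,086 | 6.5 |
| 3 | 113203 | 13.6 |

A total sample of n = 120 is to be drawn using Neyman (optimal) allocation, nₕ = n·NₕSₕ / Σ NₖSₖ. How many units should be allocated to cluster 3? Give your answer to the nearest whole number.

41

1: NₕSₕ = 101707·22.8 = 2318919.6
2: NₕSₕ = 106086·6.5 = 689559
3: NₕSₕ = 113203·13.6 = 1539560.8
Σ NₕSₕ = 4548039.4.
n_3 = 120·1539560.8/4548039.4 = 40.621... → 41.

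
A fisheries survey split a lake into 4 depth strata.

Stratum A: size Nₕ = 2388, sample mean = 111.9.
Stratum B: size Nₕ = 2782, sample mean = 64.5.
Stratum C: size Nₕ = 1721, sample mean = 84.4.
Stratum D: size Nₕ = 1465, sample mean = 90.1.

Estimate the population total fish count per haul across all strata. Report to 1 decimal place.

A: 2388·111.9 = 267217.2
B: 2782·64.5 = 179439
C: 1721·84.4 = 145252.4
D: 1465·90.1 = 131996.5
τ̂ = Σ Nₕx̄ₕ = 723905.1.

723905.1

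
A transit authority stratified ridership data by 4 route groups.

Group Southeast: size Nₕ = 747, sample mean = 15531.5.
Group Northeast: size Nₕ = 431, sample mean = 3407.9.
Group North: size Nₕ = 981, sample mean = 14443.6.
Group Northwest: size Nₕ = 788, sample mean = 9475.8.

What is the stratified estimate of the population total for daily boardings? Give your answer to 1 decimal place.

34706937.4

Estimate total by summing Nₕ·x̄ₕ over strata.
747·15531.5 + 431·3407.9 + 981·14443.6 + 788·9475.8 = 11602030.5 + 1468804.9 + 14169171.6 + 7466930.4 = 34706937.4.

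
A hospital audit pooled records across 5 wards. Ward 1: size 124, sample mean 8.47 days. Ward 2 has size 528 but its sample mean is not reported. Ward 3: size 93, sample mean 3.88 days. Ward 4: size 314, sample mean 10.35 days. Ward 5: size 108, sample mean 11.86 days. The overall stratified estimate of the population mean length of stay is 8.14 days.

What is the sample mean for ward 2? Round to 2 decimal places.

Σ Nₕx̄ₕ = N·μ, so 528·x̄_2 = 1167·8.14 − (124·8.47 + 93·3.88 + 314·10.35 + 108·11.86).
= 9499.38 − 5941.9 = 3557.48.
x̄_2 = 3557.48 / 528 = 6.7377... → 6.74.

6.74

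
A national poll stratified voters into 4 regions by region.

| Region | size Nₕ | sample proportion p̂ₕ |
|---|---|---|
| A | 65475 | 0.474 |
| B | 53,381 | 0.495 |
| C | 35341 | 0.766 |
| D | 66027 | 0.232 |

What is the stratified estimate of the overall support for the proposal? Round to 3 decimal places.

0.453

N = 65475 + 53381 + 35341 + 66027 = 220224.
Overall proportion = Σ (Nₕ/N)·p̂ₕ.
Σ Nₕp̂ₕ = 31035.15 + 26423.595 + 27071.206 + 15318.264 = 99848.215.
99848.215 / 220224 = 0.45339... → 0.453.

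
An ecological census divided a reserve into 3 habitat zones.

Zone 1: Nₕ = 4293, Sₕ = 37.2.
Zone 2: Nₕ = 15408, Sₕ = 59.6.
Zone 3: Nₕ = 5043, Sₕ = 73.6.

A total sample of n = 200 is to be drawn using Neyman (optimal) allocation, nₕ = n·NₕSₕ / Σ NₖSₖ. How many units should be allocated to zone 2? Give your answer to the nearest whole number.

127

Σ NₕSₕ = 4293·37.2 + 15408·59.6 + 5043·73.6 = 1449181.2.
Share for 2: 918316.8/1449181.2 = 0.63368.
n_2 = 200 × 0.63368 = 126.736... → 127.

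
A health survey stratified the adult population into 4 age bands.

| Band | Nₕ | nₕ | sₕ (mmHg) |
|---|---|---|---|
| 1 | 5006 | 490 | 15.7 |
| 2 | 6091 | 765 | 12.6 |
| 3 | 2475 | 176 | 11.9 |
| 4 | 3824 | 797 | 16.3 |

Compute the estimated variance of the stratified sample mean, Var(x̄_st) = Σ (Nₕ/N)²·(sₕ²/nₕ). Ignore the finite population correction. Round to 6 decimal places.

N = 17396; Wₕ = Nₕ/N.
band 1: (5006/17396)²·15.7²/490 = 0.041656820
band 2: (6091/17396)²·12.6²/765 = 0.025442399
band 3: (2475/17396)²·11.9²/176 = 0.016286691
band 4: (3824/17396)²·16.3²/797 = 0.016108454
Sum = 0.099494364 → 0.099494.

0.099494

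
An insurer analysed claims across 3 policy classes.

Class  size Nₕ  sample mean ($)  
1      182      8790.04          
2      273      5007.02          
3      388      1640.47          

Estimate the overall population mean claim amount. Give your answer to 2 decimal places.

N = 843; weights Wₕ = Nₕ/N = (0.2159, 0.3238, 0.4603).
x̄_st = Σ Wₕ·x̄ₕ = 0.2159·8790.04 + 0.3238·5007.02 + 0.4603·1640.47 ≈ 4274.2658...
→ 4274.27.

4274.27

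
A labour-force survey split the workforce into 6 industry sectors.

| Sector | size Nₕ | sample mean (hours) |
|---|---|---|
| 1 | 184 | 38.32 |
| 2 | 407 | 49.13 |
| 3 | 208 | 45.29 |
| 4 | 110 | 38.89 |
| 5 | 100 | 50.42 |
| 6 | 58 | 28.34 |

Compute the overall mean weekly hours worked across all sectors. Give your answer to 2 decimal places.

x̄_st = (Σ Nₕx̄ₕ) / (Σ Nₕ) = (184·38.32 + 407·49.13 + 208·45.29 + 110·38.89 + 100·50.42 + 58·28.34) / 1067
= 47430.73 / 1067 = 44.4524... → 44.45.

44.45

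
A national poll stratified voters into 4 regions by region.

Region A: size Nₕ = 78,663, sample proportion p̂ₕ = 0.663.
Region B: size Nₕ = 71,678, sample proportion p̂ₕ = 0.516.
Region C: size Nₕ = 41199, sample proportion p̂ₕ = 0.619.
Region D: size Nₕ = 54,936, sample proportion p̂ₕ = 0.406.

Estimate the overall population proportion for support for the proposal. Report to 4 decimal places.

0.5556

N = 78663 + 71678 + 41199 + 54936 = 246476.
Overall proportion = Σ (Nₕ/N)·p̂ₕ.
Σ Nₕp̂ₕ = 52153.569 + 36985.848 + 25502.181 + 22304.016 = 136945.614.
136945.614 / 246476 = 0.555614... → 0.5556.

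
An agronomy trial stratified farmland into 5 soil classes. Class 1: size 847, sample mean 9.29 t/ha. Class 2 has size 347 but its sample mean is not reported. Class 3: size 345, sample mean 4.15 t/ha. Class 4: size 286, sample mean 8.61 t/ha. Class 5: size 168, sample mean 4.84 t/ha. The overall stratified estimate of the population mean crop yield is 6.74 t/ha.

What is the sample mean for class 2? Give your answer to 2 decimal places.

2.47

N = 847 + 347 + 345 + 286 + 168 = 1993.
Overall total = μ·N = 6.74·1993 = 13432.82.
Subtract the known strata: 847·9.29 + 345·4.15 + 286·8.61 + 168·4.84 = 12575.96.
Remaining total for class 2: 13432.82 − 12575.96 = 856.86.
Divide by its size: 856.86 / 347 = 2.4693... → 2.47.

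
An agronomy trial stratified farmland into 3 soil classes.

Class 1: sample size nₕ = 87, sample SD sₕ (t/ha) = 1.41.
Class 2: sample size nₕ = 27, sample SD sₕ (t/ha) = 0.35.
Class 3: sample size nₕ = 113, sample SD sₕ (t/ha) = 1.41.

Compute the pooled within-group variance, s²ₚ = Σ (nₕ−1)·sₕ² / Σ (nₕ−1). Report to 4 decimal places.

1.7716

Degrees of freedom: 86 + 26 + 112 = 224.
Σ(nₕ−1)sₕ² = 86·1.9881 + 26·0.1225 + 112·1.9881 = 396.8288.
s²ₚ = 396.8288 / 224 = 1.771557... → 1.7716.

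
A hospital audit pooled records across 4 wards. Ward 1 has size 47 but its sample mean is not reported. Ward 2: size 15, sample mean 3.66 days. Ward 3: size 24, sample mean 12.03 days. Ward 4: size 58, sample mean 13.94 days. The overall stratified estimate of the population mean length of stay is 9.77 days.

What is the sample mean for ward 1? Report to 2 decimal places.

N = 47 + 15 + 24 + 58 = 144.
Overall total = μ·N = 9.77·144 = 1406.88.
Subtract the known strata: 15·3.66 + 24·12.03 + 58·13.94 = 1152.14.
Remaining total for ward 1: 1406.88 − 1152.14 = 254.74.
Divide by its size: 254.74 / 47 = 5.42 → 5.42.

5.42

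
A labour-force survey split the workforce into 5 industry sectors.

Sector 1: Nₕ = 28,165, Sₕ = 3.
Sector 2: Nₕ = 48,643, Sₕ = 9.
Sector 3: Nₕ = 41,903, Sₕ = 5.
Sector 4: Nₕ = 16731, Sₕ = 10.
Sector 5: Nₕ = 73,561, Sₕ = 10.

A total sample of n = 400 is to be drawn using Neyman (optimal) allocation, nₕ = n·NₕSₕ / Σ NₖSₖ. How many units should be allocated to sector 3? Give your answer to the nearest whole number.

51

Σ NₕSₕ = 28165·3 + 48643·9 + 41903·5 + 16731·10 + 73561·10 = 1634717.
Share for 3: 209515/1634717 = 0.12817.
n_3 = 400 × 0.12817 = 51.266... → 51.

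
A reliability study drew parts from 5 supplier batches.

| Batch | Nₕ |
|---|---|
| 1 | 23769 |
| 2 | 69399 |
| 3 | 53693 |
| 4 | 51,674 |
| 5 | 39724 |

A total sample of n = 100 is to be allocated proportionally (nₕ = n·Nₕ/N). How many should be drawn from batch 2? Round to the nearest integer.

29

Share of batch 2 = 69399/238259 = 0.29128.
Allocate 100 × 0.29128 = 29.128... → 29.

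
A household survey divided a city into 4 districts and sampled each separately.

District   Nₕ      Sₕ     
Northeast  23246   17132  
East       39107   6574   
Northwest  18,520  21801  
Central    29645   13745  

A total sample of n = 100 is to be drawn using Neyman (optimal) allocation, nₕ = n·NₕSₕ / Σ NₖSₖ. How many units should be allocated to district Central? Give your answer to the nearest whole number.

Northeast: NₕSₕ = 23246·17132 = 398250472
East: NₕSₕ = 39107·6574 = 257089418
Northwest: NₕSₕ = 18520·21801 = 403754520
Central: NₕSₕ = 29645·13745 = 407470525
Σ NₕSₕ = 1466564935.
n_Central = 100·407470525/1466564935 = 27.784... → 28.

28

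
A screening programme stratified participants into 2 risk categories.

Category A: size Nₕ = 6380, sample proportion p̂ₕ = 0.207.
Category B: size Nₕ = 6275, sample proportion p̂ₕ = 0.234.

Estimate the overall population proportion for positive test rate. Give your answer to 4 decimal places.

0.2204

N = 6380 + 6275 = 12655.
Overall proportion = Σ (Nₕ/N)·p̂ₕ.
Σ Nₕp̂ₕ = 1320.66 + 1468.35 = 2789.01.
2789.01 / 12655 = 0.220388... → 0.2204.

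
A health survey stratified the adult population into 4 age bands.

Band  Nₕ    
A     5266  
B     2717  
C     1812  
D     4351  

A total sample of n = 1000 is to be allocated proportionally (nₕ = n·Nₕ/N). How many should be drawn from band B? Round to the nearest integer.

192

N = 5266 + 2717 + 1812 + 4351 = 14146.
n_B = 1000·2717/14146 = 192.068... → 192.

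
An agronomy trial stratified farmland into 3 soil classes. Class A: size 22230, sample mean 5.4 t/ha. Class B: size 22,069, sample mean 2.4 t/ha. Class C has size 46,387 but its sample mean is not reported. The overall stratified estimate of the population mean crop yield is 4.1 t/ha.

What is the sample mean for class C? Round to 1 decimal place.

4.3

N = 22230 + 22069 + 46387 = 90686.
Overall total = μ·N = 4.1·90686 = 371812.6.
Subtract the known strata: 22230·5.4 + 22069·2.4 = 173007.6.
Remaining total for class C: 371812.6 − 173007.6 = 198805.
Divide by its size: 198805 / 46387 = 4.286... → 4.3.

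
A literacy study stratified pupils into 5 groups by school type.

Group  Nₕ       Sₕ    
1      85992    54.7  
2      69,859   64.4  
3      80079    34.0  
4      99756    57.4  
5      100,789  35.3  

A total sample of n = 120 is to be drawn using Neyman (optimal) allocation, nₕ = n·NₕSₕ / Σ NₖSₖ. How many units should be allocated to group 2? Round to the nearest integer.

25

Σ NₕSₕ = 85992·54.7 + 69859·64.4 + 80079·34.0 + 99756·57.4 + 100789·35.3 = 21209214.1.
Share for 2: 4498919.6/21209214.1 = 0.21212.
n_2 = 120 × 0.21212 = 25.455... → 25.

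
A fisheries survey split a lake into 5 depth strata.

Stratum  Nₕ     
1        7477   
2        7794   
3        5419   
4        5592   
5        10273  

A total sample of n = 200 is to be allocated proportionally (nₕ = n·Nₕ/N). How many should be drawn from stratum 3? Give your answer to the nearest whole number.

Share of stratum 3 = 5419/36555 = 0.14824.
Allocate 200 × 0.14824 = 29.648... → 30.

30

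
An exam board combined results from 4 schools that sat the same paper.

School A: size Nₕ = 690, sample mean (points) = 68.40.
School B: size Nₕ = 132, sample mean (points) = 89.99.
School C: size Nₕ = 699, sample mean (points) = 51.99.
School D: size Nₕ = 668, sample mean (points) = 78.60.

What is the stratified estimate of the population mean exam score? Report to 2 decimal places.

x̄_st = (Σ Nₕx̄ₕ) / (Σ Nₕ) = (690·68.40 + 132·89.99 + 699·51.99 + 668·78.60) / 2189
= 147920.49 / 2189 = 67.5745... → 67.57.

67.57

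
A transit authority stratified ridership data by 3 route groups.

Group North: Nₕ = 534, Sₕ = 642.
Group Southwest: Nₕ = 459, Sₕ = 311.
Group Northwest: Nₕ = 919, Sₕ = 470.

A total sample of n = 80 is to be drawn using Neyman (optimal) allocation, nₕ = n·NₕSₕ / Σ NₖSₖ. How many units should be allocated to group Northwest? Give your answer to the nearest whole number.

Σ NₕSₕ = 534·642 + 459·311 + 919·470 = 917507.
Share for Northwest: 431930/917507 = 0.47076.
n_Northwest = 80 × 0.47076 = 37.661... → 38.

38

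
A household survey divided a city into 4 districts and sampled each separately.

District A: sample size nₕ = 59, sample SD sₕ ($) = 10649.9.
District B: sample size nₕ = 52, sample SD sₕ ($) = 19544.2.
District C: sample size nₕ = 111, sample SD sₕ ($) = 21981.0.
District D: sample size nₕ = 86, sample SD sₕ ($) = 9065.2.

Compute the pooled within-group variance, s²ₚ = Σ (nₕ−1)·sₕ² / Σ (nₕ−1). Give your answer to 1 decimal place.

A: (59−1)·10649.9² = 58·113420370.01 = 6578381460.58
B: (52−1)·19544.2² = 51·381975753.64 = 19480763435.64
C: (111−1)·21981.0² = 110·483164361 = 53148079710
D: (86−1)·9065.2² = 85·82177851.04 = 6985117338.4
Numerator = 86192341944.62; denominator = Σ(nₕ−1) = 304.
s²ₚ = 86192341944.62/304 = 283527440.607... → 283527440.6.

283527440.6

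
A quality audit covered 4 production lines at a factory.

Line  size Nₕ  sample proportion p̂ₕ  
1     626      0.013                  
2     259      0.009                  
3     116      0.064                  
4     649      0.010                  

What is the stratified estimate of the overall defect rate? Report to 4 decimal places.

Wₕ = Nₕ/N with N = 1650: 0.3794, 0.1570, 0.0703, 0.3933.
p̂_st = 0.3794·0.013 + 0.1570·0.009 + 0.0703·0.064 + 0.3933·0.010 ≈ 0.014778... → 0.0148.

0.0148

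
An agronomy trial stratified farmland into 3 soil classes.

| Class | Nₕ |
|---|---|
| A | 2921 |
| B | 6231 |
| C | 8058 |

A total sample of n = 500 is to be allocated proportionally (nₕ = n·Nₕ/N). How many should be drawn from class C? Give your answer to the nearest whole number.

N = 2921 + 6231 + 8058 = 17210.
n_C = 500·8058/17210 = 234.108... → 234.

234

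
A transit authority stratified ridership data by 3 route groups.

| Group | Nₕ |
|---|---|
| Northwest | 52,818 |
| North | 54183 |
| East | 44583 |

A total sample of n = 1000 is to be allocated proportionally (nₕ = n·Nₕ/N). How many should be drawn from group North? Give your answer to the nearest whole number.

Share of group North = 54183/151584 = 0.35745.
Allocate 1000 × 0.35745 = 357.445... → 357.

357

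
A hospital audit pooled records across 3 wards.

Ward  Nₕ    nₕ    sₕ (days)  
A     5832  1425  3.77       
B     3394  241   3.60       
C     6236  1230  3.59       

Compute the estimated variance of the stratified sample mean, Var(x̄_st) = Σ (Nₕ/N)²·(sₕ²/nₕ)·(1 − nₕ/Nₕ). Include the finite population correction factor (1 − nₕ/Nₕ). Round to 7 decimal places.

N = 15462; Wₕ = Nₕ/N.
ward A: (5832/15462)²·3.77²/1425·(1 − 1425/5832) = 0.0010722525
ward B: (3394/15462)²·3.60²/241·(1 − 241/3394) = 0.0024070906
ward C: (6236/15462)²·3.59²/1230·(1 − 1230/6236) = 0.0013681994
Sum = 0.0048475425 → 0.0048475.

0.0048475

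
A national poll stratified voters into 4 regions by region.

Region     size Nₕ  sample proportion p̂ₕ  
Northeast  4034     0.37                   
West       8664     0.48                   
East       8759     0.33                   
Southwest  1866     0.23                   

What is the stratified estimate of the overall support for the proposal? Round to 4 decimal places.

N = 4034 + 8664 + 8759 + 1866 = 23323.
Overall proportion = Σ (Nₕ/N)·p̂ₕ.
Σ Nₕp̂ₕ = 1492.58 + 4158.72 + 2890.47 + 429.18 = 8970.95.
8970.95 / 23323 = 0.384640... → 0.3846.

0.3846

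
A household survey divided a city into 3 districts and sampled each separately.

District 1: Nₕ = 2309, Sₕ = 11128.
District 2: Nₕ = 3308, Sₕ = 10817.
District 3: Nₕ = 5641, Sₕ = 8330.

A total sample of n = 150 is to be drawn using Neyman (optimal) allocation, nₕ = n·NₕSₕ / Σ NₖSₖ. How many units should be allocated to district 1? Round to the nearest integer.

36

Σ NₕSₕ = 2309·11128 + 3308·10817 + 5641·8330 = 108466718.
Share for 1: 25694552/108466718 = 0.23689.
n_1 = 150 × 0.23689 = 35.533... → 36.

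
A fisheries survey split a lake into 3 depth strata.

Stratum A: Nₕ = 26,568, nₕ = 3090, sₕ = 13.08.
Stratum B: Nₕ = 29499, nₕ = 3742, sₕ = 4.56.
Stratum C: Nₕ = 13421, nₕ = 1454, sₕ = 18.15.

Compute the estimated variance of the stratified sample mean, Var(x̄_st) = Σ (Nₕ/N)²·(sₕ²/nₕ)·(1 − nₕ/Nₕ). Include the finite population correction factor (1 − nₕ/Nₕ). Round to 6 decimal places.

N = 69488; Wₕ = Nₕ/N.
stratum A: (26568/69488)²·13.08²/3090·(1 − 3090/26568) = 0.007152491
stratum B: (29499/69488)²·4.56²/3742·(1 − 3742/29499) = 0.000874397
stratum C: (13421/69488)²·18.15²/1454·(1 − 1454/13421) = 0.007535974
Sum = 0.015562863 → 0.015563.

0.015563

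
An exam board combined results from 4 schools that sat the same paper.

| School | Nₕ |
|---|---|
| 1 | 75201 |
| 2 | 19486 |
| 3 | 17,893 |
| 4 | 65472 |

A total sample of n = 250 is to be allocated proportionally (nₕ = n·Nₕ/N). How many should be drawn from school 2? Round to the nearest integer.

N = 75201 + 19486 + 17893 + 65472 = 178052.
n_2 = 250·19486/178052 = 27.360... → 27.

27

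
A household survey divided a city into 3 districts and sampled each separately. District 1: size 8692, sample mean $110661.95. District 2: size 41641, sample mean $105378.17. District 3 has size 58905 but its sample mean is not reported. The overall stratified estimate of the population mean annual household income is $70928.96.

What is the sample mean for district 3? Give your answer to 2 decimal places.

Σ Nₕx̄ₕ = N·μ, so 58905·x̄_3 = 109238·70928.96 − (8692·110661.95 + 41641·105378.17).
= 7748137732.48 − 5349926046.37 = 2398211686.11.
x̄_3 = 2398211686.11 / 58905 = 40713.2109... → 40713.21.

40713.21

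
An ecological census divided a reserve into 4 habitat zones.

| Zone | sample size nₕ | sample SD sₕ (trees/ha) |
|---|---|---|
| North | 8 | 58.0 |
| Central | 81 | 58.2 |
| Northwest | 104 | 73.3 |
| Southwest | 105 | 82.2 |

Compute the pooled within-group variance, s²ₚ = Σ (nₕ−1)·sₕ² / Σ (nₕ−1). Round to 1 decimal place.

5274.3

North: (8−1)·58.0² = 7·3364 = 23548
Central: (81−1)·58.2² = 80·3387.24 = 270979.2
Northwest: (104−1)·73.3² = 103·5372.89 = 553407.67
Southwest: (105−1)·82.2² = 104·6756.84 = 702711.36
Numerator = 1550646.23; denominator = Σ(nₕ−1) = 294.
s²ₚ = 1550646.23/294 = 5274.307... → 5274.3.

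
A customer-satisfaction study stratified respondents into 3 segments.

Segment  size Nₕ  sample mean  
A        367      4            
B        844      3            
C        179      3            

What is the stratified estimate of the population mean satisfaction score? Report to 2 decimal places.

3.26

x̄_st = (Σ Nₕx̄ₕ) / (Σ Nₕ) = (367·4 + 844·3 + 179·3) / 1390
= 4537 / 1390 = 3.2640... → 3.26.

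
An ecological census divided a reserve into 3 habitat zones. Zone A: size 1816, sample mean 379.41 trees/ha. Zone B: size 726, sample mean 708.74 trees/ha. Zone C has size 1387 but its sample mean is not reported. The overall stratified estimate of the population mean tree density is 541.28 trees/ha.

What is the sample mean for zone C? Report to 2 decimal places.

Σ Nₕx̄ₕ = N·μ, so 1387·x̄_C = 3929·541.28 − (1816·379.41 + 726·708.74).
= 2126689.12 − 1203553.8 = 923135.32.
x̄_C = 923135.32 / 1387 = 665.5626... → 665.56.

665.56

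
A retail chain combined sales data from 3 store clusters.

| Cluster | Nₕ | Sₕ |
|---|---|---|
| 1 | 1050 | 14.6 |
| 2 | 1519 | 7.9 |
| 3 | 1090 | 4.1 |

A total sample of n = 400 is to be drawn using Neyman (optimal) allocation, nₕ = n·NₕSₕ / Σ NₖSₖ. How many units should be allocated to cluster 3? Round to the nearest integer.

Σ NₕSₕ = 1050·14.6 + 1519·7.9 + 1090·4.1 = 31799.1.
Share for 3: 4469/31799.1 = 0.14054.
n_3 = 400 × 0.14054 = 56.215... → 56.

56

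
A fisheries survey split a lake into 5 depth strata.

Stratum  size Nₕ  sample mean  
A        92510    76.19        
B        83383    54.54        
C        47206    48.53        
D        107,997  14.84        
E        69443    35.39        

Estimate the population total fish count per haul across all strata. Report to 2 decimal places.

17947216.15

Estimate total by summing Nₕ·x̄ₕ over strata.
92510·76.19 + 83383·54.54 + 47206·48.53 + 107997·14.84 + 69443·35.39 = 7048336.9 + 4547708.82 + 2290907.18 + 1602675.48 + 2457587.77 = 17947216.15.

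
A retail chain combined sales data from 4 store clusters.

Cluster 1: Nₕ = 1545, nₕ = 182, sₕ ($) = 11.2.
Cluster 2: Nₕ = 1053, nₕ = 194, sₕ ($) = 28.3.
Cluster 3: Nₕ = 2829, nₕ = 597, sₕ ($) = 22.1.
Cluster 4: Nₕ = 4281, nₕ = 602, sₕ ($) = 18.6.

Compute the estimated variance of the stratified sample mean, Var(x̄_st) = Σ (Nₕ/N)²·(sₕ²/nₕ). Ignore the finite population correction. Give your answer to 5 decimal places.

0.24725

N = 9708. Term for each stratum: Wₕ²sₕ²/nₕ.
Var(x̄_st) = 0.01745670 + 0.04857003 + 0.06947308 + 0.11175329 = 0.24725310 → 0.24725.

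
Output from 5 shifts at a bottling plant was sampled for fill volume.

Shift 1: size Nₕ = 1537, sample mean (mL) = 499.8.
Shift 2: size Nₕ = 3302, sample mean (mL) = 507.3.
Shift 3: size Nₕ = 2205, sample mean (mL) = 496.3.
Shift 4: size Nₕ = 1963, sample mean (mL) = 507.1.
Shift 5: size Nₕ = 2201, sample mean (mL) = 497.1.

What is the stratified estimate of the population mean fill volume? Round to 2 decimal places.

502.07

x̄_st = (Σ Nₕx̄ₕ) / (Σ Nₕ) = (1537·499.8 + 3302·507.3 + 2205·496.3 + 1963·507.1 + 2201·497.1) / 11208
= 5627193.1 / 11208 = 502.0693... → 502.07.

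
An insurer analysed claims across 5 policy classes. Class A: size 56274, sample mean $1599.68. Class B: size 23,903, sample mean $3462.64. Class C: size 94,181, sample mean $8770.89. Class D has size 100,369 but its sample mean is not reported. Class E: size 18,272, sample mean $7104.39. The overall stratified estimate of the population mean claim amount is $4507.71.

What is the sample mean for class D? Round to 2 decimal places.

1913.98

Σ Nₕx̄ₕ = N·μ, so 100369·x̄_D = 292999·4507.71 − (56274·1599.68 + 23903·3462.64 + 94181·8770.89 + 18272·7104.39).
= 1320754522.29 − 1128650481.41 = 192104040.88.
x̄_D = 192104040.88 / 100369 = 1913.9778... → 1913.98.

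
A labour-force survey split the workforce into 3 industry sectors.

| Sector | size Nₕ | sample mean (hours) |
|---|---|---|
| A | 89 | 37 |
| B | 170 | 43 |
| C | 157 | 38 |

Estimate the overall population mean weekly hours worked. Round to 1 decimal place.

x̄_st = (Σ Nₕx̄ₕ) / (Σ Nₕ) = (89·37 + 170·43 + 157·38) / 416
= 16569 / 416 = 39.829... → 39.8.

39.8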